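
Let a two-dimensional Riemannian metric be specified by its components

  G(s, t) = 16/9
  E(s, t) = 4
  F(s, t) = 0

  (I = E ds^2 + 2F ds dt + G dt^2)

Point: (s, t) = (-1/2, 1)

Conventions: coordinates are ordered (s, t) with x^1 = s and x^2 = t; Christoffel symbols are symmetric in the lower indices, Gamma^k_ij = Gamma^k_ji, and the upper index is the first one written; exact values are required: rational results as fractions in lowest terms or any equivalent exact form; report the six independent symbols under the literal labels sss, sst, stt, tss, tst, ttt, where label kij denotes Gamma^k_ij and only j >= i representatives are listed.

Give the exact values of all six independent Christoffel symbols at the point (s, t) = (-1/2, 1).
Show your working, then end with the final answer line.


E = 4, F = 0, G = 16/9 at the point
E_s = 0, E_t = 0, F_s = 0, F_t = 0, G_s = 0, G_t = 0
EG - F^2 = 64/9;  g^inv = (9/64) * [[16/9, 0], [0, 4]]
first-kind symbols [ij,l] = (1/2)(d_i g_jl + d_j g_il - d_l g_ij): [ss,s] = E_s/2 = 0, [ss,t] = F_s - E_t/2 = 0, [st,s] = E_t/2 = 0, [st,t] = G_s/2 = 0, [tt,s] = F_t - G_s/2 = 0, [tt,t] = G_t/2 = 0
Gamma^s_ij = (G*[ij,s] - F*[ij,t])/(EG - F^2), Gamma^t_ij = (E*[ij,t] - F*[ij,s])/(EG - F^2)

Answer: Gamma_sss = 0, Gamma_sst = 0, Gamma_stt = 0, Gamma_tss = 0, Gamma_tst = 0, Gamma_ttt = 0


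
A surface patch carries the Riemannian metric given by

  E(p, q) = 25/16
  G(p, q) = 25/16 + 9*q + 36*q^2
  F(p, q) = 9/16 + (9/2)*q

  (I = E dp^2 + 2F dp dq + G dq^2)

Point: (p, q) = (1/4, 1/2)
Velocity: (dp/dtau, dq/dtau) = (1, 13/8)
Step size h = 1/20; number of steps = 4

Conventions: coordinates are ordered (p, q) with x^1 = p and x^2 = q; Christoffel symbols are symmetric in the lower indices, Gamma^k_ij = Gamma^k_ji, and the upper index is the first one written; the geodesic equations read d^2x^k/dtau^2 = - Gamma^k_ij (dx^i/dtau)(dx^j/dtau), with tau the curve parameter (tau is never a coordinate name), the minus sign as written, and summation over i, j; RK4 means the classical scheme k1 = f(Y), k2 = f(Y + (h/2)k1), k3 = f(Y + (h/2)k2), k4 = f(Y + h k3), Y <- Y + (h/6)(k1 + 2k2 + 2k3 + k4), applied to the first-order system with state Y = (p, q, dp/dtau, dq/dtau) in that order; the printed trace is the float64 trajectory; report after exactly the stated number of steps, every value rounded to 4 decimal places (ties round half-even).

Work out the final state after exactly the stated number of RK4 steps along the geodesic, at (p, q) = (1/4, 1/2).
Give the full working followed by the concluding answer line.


f(Y) = (dp/dtau, dq/dtau, -Gamma^p_ij Y'^i Y'^j, -Gamma^q_ij Y'^i Y'^j) with the Gammas evaluated at the stage position; h = 0.050000; intermediate values shown to 6 dp
step 0: p = 0.2500, q = 0.5000, dp/dtau = 1.0000, dq/dtau = 1.6250
step 1:
  k1: at (p, q) = (0.250000, 0.500000), (dp/dtau, dq/dtau) = (1.000000, 1.625000); Gamma_ppp = 0.000000, Gamma_ppq = 0.000000, Gamma_pqq = 0.288000, Gamma_qpp = 0.000000, Gamma_qpq = 0.000000, Gamma_qqq = 1.440000; k1 = (1.000000, 1.625000, -0.760500, -3.802500)
  k2: at (p, q) = (0.275000, 0.540625), (dp/dtau, dq/dtau) = (0.980988, 1.529937); Gamma_ppp = 0.000000, Gamma_ppq = 0.000000, Gamma_pqq = 0.256959, Gamma_qpp = 0.000000, Gamma_qpq = 0.000000, Gamma_qqq = 1.368305; k2 = (0.980988, 1.529937, -0.601466, -3.202804)
  k3: at (p, q) = (0.274525, 0.538248), (dp/dtau, dq/dtau) = (0.984963, 1.544930); Gamma_ppp = 0.000000, Gamma_ppq = 0.000000, Gamma_pqq = 0.258638, Gamma_qpp = 0.000000, Gamma_qpq = 0.000000, Gamma_qqq = 1.372329; k3 = (0.984963, 1.544930, -0.617319, -3.275487)
  k4: at (p, q) = (0.299248, 0.577246), (dp/dtau, dq/dtau) = (0.969134, 1.461226); Gamma_ppp = 0.000000, Gamma_ppq = 0.000000, Gamma_pqq = 0.232969, Gamma_qpp = 0.000000, Gamma_qpq = 0.000000, Gamma_qqq = 1.308811; k4 = (0.969134, 1.461226, -0.497430, -2.794548)
  Y <- Y + (h/6)(k1 + 2k2 + 2k3 + k4): p = 0.2992, q = 0.5770, dp/dtau = 0.9692, dq/dtau = 1.4621
step 2:
  k1: at (p, q) = (0.299175, 0.576966), (dp/dtau, dq/dtau) = (0.969204, 1.462053); Gamma_ppp = 0.000000, Gamma_ppq = 0.000000, Gamma_pqq = 0.233140, Gamma_qpp = 0.000000, Gamma_qpq = 0.000000, Gamma_qqq = 1.309249; k1 = (0.969204, 1.462053, -0.498359, -2.798650)
  k2: at (p, q) = (0.323405, 0.613518), (dp/dtau, dq/dtau) = (0.956745, 1.392087); Gamma_ppp = 0.000000, Gamma_ppq = 0.000000, Gamma_pqq = 0.212292, Gamma_qpp = 0.000000, Gamma_qpq = 0.000000, Gamma_qqq = 1.254252; k2 = (0.956745, 1.392087, -0.411402, -2.430623)
  k3: at (p, q) = (0.323094, 0.611769), (dp/dtau, dq/dtau) = (0.958919, 1.401288); Gamma_ppp = 0.000000, Gamma_ppq = 0.000000, Gamma_pqq = 0.213227, Gamma_qpp = 0.000000, Gamma_qpq = 0.000000, Gamma_qqq = 1.256790; k3 = (0.958919, 1.401288, -0.418693, -2.467840)
  k4: at (p, q) = (0.347121, 0.647031), (dp/dtau, dq/dtau) = (0.948270, 1.338661); Gamma_ppp = 0.000000, Gamma_ppq = 0.000000, Gamma_pqq = 0.195485, Gamma_qpp = 0.000000, Gamma_qpq = 0.000000, Gamma_qqq = 1.207365; k4 = (0.948270, 1.338661, -0.350312, -2.163615)
  Y <- Y + (h/6)(k1 + 2k2 + 2k3 + k4): p = 0.3471, q = 0.6469, dp/dtau = 0.9483, dq/dtau = 1.3391
step 3:
  k1: at (p, q) = (0.347082, 0.646862), (dp/dtau, dq/dtau) = (0.948297, 1.339060); Gamma_ppp = 0.000000, Gamma_ppq = 0.000000, Gamma_pqq = 0.195565, Gamma_qpp = 0.000000, Gamma_qpq = 0.000000, Gamma_qqq = 1.207594; k1 = (0.948297, 1.339060, -0.350664, -2.165313)
  k2: at (p, q) = (0.370789, 0.680338), (dp/dtau, dq/dtau) = (0.939530, 1.284927); Gamma_ppp = 0.000000, Gamma_ppq = 0.000000, Gamma_pqq = 0.180643, Gamma_qpp = 0.000000, Gamma_qpq = 0.000000, Gamma_qqq = 1.163830; k2 = (0.939530, 1.284927, -0.298248, -1.921526)
  k3: at (p, q) = (0.370570, 0.678985), (dp/dtau, dq/dtau) = (0.940841, 1.291022); Gamma_ppp = 0.000000, Gamma_ppq = 0.000000, Gamma_pqq = 0.181213, Gamma_qpp = 0.000000, Gamma_qpq = 0.000000, Gamma_qqq = 1.165542; k3 = (0.940841, 1.291022, -0.302035, -1.942653)
  k4: at (p, q) = (0.394124, 0.711413), (dp/dtau, dq/dtau) = (0.933195, 1.241927); Gamma_ppp = 0.000000, Gamma_ppq = 0.000000, Gamma_pqq = 0.168239, Gamma_qpp = 0.000000, Gamma_qpq = 0.000000, Gamma_qqq = 1.125740; k4 = (0.933195, 1.241927, -0.259489, -1.736323)
  Y <- Y + (h/6)(k1 + 2k2 + 2k3 + k4): p = 0.3941, q = 0.7113, dp/dtau = 0.9332, dq/dtau = 1.2421
step 4:
  k1: at (p, q) = (0.394101, 0.711303), (dp/dtau, dq/dtau) = (0.933208, 1.242143); Gamma_ppp = 0.000000, Gamma_ppq = 0.000000, Gamma_pqq = 0.168281, Gamma_qpp = 0.000000, Gamma_qpq = 0.000000, Gamma_qqq = 1.125871; k1 = (0.933208, 1.242143, -0.259644, -1.737129)
  k2: at (p, q) = (0.417431, 0.742356), (dp/dtau, dq/dtau) = (0.926717, 1.198715); Gamma_ppp = 0.000000, Gamma_ppq = 0.000000, Gamma_pqq = 0.157093, Gamma_qpp = 0.000000, Gamma_qpq = 0.000000, Gamma_qqq = 1.090041; k2 = (0.926717, 1.198715, -0.225729, -1.566299)
  k3: at (p, q) = (0.417269, 0.741270), (dp/dtau, dq/dtau) = (0.927564, 1.202986); Gamma_ppp = 0.000000, Gamma_ppq = 0.000000, Gamma_pqq = 0.157465, Gamma_qpp = 0.000000, Gamma_qpq = 0.000000, Gamma_qqq = 1.091258; k3 = (0.927564, 1.202986, -0.227879, -1.579241)
  k4: at (p, q) = (0.440479, 0.771452), (dp/dtau, dq/dtau) = (0.921814, 1.163181); Gamma_ppp = 0.000000, Gamma_ppq = 0.000000, Gamma_pqq = 0.147575, Gamma_qpp = 0.000000, Gamma_qpq = 0.000000, Gamma_qqq = 1.058349; k4 = (0.921814, 1.163181, -0.199667, -1.431936)
  Y <- Y + (h/6)(k1 + 2k2 + 2k3 + k4): p = 0.4405, q = 0.7714, dp/dtau = 0.9218, dq/dtau = 1.1633

Answer: p = 0.4405, q = 0.7714, dp/dtau = 0.9218, dq/dtau = 1.1633


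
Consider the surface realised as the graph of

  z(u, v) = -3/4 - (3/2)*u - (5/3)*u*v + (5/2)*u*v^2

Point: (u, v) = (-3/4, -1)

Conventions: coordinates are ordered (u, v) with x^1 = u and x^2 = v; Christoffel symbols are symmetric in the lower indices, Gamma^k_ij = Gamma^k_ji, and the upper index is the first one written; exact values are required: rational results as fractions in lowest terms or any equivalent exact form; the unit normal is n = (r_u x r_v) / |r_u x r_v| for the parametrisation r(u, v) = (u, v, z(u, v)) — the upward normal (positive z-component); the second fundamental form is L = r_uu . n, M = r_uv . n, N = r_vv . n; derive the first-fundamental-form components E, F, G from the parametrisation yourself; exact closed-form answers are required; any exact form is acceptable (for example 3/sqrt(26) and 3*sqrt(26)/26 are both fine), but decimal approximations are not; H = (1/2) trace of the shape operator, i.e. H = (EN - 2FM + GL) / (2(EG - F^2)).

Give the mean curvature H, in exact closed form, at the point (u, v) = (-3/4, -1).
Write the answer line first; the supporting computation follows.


Answer: H = 15915*sqrt(298)/710432

z_u = 8/3, z_v = 5, z_uu = 0, z_uv = -20/3, z_vv = -15/4
E = 73/9, F = 40/3, G = 26; answer radicand W^2 = 298/9
unnormalised second-form numerators: l = 0, m = -20/3, n = -15/4; L = l/sqrt(298/9), and similarly M = m/sqrt(W^2), N = n/sqrt(W^2)
H = (E*n - 2*F*m + G*l) / (2*(EG - F^2)*sqrt(W^2)); E*n - 2*F*m + G*l = 5305/36, EG - F^2 = 298/9, so H = (5305/2384)/sqrt(298/9)


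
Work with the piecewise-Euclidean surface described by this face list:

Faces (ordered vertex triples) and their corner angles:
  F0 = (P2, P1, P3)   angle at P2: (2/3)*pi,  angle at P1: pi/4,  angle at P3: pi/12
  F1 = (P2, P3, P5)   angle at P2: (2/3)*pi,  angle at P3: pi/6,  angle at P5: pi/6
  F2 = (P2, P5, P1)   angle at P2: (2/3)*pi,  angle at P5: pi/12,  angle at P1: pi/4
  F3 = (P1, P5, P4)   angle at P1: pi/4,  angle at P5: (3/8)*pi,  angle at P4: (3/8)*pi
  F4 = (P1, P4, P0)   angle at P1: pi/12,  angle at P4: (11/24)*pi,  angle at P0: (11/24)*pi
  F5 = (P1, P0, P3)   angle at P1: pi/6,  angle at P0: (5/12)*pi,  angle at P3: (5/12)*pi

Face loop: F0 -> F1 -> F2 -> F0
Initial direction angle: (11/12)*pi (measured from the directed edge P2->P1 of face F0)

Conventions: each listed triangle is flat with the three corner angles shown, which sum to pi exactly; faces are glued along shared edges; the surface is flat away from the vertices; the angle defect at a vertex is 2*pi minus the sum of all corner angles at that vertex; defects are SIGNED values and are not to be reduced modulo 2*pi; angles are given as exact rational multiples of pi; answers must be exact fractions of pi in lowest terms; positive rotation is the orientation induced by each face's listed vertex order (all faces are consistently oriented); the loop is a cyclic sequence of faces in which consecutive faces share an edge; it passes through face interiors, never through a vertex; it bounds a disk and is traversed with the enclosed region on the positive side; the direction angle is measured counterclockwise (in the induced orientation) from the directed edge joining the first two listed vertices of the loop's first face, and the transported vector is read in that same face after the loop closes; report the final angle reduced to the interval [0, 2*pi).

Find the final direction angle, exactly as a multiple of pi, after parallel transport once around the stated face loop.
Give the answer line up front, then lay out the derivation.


Answer: final direction angle = (11/12)*pi

enclosed vertex P2: corner angles sum to 2*pi, defect = 2*pi - 2*pi = 0
transport around the loop rotates by the sum of enclosed defects; add to the initial angle mod 2*pi
final angle = (11/12)*pi + 0 = (11/12)*pi (mod 2*pi)


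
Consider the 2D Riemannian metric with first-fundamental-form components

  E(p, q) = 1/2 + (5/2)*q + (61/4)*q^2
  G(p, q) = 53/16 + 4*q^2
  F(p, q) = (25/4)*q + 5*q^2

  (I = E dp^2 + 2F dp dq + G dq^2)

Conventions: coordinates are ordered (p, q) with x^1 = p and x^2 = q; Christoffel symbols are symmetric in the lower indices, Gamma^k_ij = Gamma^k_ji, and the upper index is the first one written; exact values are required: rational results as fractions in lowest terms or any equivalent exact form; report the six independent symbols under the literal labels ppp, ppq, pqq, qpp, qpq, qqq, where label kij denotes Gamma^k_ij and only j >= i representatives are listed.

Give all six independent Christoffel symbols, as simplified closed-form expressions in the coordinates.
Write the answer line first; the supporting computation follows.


Answer: Gamma_ppp = (4880*q^3 + 6500*q^2 + 500*q)/(2304*q^4 - 3360*q^3 + 861*q^2 + 530*q + 106), Gamma_ppq = (3904*q^3 + 320*q^2 + 3233*q + 265)/(2304*q^4 - 3360*q^3 + 861*q^2 + 530*q + 106), Gamma_pqq = (1280*q^3 + 2120*q + 1325)/(2304*q^4 - 3360*q^3 + 861*q^2 + 530*q + 106), Gamma_qpp = (-14884*q^3 - 3660*q^2 - 688*q - 40)/(2304*q^4 - 3360*q^3 + 861*q^2 + 530*q + 106), Gamma_qpq = (-4880*q^3 - 6500*q^2 - 500*q)/(2304*q^4 - 3360*q^3 + 861*q^2 + 530*q + 106), Gamma_qqq = (704*q^3 - 5360*q^2 - 2372*q)/(2304*q^4 - 3360*q^3 + 861*q^2 + 530*q + 106)

E = 1/2 + (5/2)*q + (61/4)*q^2; F = (25/4)*q + 5*q^2; G = 53/16 + 4*q^2
Gamma^k_ij = (1/2) g^{kl} (d_i g_jl + d_j g_il - d_l g_ij), with g^inv = (1/(EG-F^2)) [[G, -F], [-F, E]]
first partials: E_p = 0, E_q = 5/2 + (61/2)*q, F_p = 0, F_q = 25/4 + 10*q, G_p = 0, G_q = 8*q
D = EG - F^2 = 53/32 + (265/32)*q + (861/64)*q^2 - (105/2)*q^3 + 36*q^4
expanded: Gamma^p_pp = (G E_p - 2F F_p + F E_q)/(2D), Gamma^p_pq = (G E_q - F G_p)/(2D), Gamma^p_qq = (2G F_q - G G_p - F G_q)/(2D), Gamma^q_pp = (2E F_p - E E_q - F E_p)/(2D), Gamma^q_pq = (E G_p - F E_q)/(2D), Gamma^q_qq = (E G_q - 2F F_q + F G_p)/(2D); substitute and cancel common factors


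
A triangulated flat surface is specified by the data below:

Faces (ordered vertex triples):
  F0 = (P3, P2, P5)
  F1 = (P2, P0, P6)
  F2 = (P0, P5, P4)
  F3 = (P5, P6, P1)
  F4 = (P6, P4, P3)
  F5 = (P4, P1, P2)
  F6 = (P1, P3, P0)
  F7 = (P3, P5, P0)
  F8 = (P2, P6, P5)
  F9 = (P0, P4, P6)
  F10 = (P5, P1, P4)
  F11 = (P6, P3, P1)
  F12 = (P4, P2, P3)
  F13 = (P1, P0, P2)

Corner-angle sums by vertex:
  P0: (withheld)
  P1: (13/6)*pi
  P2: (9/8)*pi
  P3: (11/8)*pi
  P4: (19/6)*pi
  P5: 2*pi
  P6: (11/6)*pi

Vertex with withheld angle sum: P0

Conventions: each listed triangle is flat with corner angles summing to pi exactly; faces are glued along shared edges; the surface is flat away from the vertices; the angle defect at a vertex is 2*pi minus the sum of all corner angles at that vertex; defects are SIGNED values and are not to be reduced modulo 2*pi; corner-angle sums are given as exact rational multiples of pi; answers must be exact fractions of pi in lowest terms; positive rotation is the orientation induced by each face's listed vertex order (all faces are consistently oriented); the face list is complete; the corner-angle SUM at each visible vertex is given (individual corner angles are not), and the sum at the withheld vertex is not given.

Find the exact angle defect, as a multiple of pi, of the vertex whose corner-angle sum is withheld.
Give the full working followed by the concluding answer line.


V = 7, E = 21, F = 14; chi = V - E + F = 0
Gauss-Bonnet: total defect = 2*pi*chi = 0; visible defects sum to pi/3

Answer: defect(P0) = -pi/3


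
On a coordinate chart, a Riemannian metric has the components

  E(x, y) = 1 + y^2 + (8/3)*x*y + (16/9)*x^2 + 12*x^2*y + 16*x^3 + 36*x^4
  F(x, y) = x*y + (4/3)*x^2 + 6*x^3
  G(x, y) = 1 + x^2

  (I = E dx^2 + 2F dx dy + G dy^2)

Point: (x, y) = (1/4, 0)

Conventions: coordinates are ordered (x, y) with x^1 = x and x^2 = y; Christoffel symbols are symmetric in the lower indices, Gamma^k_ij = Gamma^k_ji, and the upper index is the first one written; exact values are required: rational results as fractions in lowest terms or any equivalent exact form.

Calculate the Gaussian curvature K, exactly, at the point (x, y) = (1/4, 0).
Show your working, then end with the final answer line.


E = 865/576, F = 17/96, G = 17/16, EG - F^2 = 901/576 at the point
E_x = 221/36, E_y = 17/12, F_x = 43/24, F_y = 1/4, G_x = 1/2, G_y = 0
E_yy = 2, F_xy = 1, G_xx = 2
Evaluate Brioschi's two determinant matrices M1, M2 and divide by (EG - F^2)^2.
M1 = [[-E_yy/2 + F_xy - G_xx/2, E_x/2, F_x - E_y/2], [F_y - G_x/2, E, F], [G_y/2, F, G]] = [[-1, 221/72, 13/12], [0, 865/576, 17/96], [0, 17/96, 17/16]]; det M1 = -901/576
M2 = [[0, E_y/2, G_x/2], [E_y/2, E, F], [G_x/2, F, G]] = [[0, 17/24, 1/4], [17/24, 865/576, 17/96], [1/4, 17/96, 17/16]]; det M2 = -325/576
det M1 - det M2 = -1; K = -1 / (901/576)^2 = -331776/811801

Answer: K = -331776/811801


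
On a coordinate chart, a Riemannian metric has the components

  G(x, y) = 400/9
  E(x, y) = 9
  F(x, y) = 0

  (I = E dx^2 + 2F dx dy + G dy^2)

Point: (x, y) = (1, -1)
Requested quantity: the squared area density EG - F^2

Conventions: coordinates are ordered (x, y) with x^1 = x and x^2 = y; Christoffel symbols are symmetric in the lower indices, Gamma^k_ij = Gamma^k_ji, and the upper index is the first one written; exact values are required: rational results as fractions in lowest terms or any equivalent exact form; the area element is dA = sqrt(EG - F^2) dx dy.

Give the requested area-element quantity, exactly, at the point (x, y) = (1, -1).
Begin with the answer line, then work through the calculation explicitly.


Answer: EG - F^2 = 400

E = 9, F = 0, G = 400/9; EG - F^2 = 400


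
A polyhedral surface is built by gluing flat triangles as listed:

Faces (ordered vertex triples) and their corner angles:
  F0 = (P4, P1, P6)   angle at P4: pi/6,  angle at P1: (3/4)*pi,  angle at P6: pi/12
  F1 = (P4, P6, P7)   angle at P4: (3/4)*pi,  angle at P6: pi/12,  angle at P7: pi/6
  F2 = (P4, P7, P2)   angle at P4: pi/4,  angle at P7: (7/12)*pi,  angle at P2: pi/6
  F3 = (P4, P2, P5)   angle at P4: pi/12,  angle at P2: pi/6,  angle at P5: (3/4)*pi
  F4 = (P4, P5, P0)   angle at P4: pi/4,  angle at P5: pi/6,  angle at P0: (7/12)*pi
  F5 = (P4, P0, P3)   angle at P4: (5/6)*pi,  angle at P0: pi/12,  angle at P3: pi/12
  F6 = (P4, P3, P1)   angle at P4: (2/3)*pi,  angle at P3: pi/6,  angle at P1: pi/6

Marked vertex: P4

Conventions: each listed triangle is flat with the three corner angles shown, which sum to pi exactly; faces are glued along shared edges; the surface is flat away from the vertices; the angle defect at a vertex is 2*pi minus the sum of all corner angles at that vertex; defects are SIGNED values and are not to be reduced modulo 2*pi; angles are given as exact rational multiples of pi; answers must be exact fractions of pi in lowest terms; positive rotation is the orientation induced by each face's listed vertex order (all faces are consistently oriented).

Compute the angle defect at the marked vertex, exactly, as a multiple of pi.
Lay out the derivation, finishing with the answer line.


Sum of corner angles at P4: 3*pi
defect = 2*pi - 3*pi

Answer: defect(P4) = -pi


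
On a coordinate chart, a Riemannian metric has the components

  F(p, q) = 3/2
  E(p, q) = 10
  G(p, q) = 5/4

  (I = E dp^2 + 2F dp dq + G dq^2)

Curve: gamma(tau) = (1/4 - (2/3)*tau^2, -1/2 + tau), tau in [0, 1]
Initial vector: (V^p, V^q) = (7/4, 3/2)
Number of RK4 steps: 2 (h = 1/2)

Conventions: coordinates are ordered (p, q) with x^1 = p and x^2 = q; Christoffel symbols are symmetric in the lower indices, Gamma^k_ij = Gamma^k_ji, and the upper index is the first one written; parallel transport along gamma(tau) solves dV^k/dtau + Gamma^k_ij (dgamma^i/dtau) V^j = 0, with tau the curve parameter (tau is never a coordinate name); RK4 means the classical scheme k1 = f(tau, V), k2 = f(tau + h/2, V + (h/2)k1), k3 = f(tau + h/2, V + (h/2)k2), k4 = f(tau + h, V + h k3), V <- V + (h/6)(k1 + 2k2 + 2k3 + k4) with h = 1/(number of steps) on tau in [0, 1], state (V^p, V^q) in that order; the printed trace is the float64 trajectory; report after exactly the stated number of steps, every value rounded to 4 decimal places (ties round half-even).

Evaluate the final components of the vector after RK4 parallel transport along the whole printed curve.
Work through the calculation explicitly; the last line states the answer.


gamma'(tau) = (-(4/3)*tau, 1); f(tau, V)^k = -Gamma^k_ij(gamma(tau)) gamma'^i(tau) V^j; h = 1/2; intermediate values shown to 6 dp
curve data and Christoffel symbols at the stage parameters:
  tau = 0.000000: gamma = (0.250000, -0.500000), gamma' = (0.000000, 1.000000); Gamma_ppp = 0.000000, Gamma_ppq = 0.000000, Gamma_pqq = 0.000000, Gamma_qpp = 0.000000, Gamma_qpq = 0.000000, Gamma_qqq = 0.000000
  tau = 0.250000: gamma = (0.208333, -0.250000), gamma' = (-0.333333, 1.000000); Gamma_ppp = 0.000000, Gamma_ppq = 0.000000, Gamma_pqq = 0.000000, Gamma_qpp = 0.000000, Gamma_qpq = 0.000000, Gamma_qqq = 0.000000
  tau = 0.500000: gamma = (0.083333, 0.000000), gamma' = (-0.666667, 1.000000); Gamma_ppp = 0.000000, Gamma_ppq = 0.000000, Gamma_pqq = 0.000000, Gamma_qpp = 0.000000, Gamma_qpq = 0.000000, Gamma_qqq = 0.000000
  tau = 0.750000: gamma = (-0.125000, 0.250000), gamma' = (-1.000000, 1.000000); Gamma_ppp = 0.000000, Gamma_ppq = 0.000000, Gamma_pqq = 0.000000, Gamma_qpp = 0.000000, Gamma_qpq = 0.000000, Gamma_qqq = 0.000000
  tau = 1.000000: gamma = (-0.416667, 0.500000), gamma' = (-1.333333, 1.000000); Gamma_ppp = 0.000000, Gamma_ppq = 0.000000, Gamma_pqq = 0.000000, Gamma_qpp = 0.000000, Gamma_qpq = 0.000000, Gamma_qqq = 0.000000
step 0: V^p = 1.7500, V^q = 1.5000
step 1: k1 = (0.000000, 0.000000), k2 = (0.000000, 0.000000), k3 = (0.000000, 0.000000), k4 = (0.000000, 0.000000); V <- V + (h/6)(k1 + 2k2 + 2k3 + k4): V^p = 1.7500, V^q = 1.5000
step 2: k1 = (0.000000, 0.000000), k2 = (0.000000, 0.000000), k3 = (0.000000, 0.000000), k4 = (0.000000, 0.000000); V <- V + (h/6)(k1 + 2k2 + 2k3 + k4): V^p = 1.7500, V^q = 1.5000

Answer: V^p = 1.7500, V^q = 1.5000


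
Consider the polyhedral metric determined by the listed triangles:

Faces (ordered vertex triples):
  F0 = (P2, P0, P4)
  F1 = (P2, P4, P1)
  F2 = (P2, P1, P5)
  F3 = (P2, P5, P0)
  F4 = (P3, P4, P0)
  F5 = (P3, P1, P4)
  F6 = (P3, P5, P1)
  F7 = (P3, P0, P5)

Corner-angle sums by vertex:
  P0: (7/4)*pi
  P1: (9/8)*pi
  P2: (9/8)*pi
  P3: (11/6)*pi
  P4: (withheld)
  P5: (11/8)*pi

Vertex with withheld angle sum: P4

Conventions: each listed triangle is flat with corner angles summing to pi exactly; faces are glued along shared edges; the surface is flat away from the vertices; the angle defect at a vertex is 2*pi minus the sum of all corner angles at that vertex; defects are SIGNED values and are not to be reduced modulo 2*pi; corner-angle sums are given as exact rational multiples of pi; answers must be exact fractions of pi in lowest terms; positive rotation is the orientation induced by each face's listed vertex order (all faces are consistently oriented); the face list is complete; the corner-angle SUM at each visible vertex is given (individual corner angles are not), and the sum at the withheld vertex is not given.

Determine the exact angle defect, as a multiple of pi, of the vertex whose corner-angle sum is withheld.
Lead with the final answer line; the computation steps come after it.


Answer: defect(P4) = (29/24)*pi

V = 6, E = 12, F = 8; chi = V - E + F = 2
Gauss-Bonnet: total defect = 2*pi*chi = 4*pi; visible defects sum to (67/24)*pi


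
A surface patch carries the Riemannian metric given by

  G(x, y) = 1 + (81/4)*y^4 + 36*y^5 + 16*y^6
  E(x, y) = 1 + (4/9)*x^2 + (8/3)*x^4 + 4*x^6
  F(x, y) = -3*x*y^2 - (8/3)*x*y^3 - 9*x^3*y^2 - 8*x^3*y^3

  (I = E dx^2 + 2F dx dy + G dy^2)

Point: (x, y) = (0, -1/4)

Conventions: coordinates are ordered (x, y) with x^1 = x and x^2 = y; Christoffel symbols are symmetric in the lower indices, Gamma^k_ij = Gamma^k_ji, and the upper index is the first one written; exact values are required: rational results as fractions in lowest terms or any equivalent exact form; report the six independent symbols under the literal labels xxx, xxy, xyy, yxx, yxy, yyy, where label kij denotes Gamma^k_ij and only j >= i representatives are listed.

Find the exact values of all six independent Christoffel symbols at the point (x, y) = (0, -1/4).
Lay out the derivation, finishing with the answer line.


E = 1, F = 0, G = 1073/1024 at the point
E_x = 0, E_y = 0, F_x = -7/48, F_y = 0, G_x = 0, G_y = -21/32
EG - F^2 = 1073/1024;  g^inv = (1024/1073) * [[1073/1024, 0], [0, 1]]
first-kind symbols [ij,l] = (1/2)(d_i g_jl + d_j g_il - d_l g_ij): [xx,x] = E_x/2 = 0, [xx,y] = F_x - E_y/2 = -7/48, [xy,x] = E_y/2 = 0, [xy,y] = G_x/2 = 0, [yy,x] = F_y - G_x/2 = 0, [yy,y] = G_y/2 = -21/64
Gamma^x_ij = (G*[ij,x] - F*[ij,y])/(EG - F^2), Gamma^y_ij = (E*[ij,y] - F*[ij,x])/(EG - F^2)

Answer: Gamma_xxx = 0, Gamma_xxy = 0, Gamma_xyy = 0, Gamma_yxx = -448/3219, Gamma_yxy = 0, Gamma_yyy = -336/1073


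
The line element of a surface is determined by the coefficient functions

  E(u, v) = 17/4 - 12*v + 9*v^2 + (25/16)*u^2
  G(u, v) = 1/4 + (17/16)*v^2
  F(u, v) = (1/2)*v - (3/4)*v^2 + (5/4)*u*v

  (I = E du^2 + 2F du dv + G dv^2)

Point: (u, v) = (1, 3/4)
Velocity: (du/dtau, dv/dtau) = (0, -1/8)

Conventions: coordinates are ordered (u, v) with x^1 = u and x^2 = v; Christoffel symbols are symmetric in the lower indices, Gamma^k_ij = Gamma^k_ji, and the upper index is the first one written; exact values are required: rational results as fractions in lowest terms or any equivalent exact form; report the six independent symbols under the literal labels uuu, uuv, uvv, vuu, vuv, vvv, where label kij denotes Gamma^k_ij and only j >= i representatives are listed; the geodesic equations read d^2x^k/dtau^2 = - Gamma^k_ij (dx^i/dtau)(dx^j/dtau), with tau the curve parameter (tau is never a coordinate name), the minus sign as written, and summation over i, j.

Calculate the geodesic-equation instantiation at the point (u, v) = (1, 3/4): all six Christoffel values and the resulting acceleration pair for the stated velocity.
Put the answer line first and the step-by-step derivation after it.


Answer: Gamma_uuu = 4741/3261, Gamma_uuv = 868/1087, Gamma_uvv = -737/3261, Gamma_vuu = -1420/1087, Gamma_vuv = -912/1087, Gamma_vvv = 1280/1087; accelerations (d^2u/dtau^2, d^2v/dtau^2) = (737/208704, -20/1087)

E = 15/8, F = 57/64, G = 217/256 at the point
E_u = 25/8, E_v = 3/2, F_u = 15/16, F_v = 5/8, G_u = 0, G_v = 51/32
EG - F^2 = 3261/4096;  g^inv = (4096/3261) * [[217/256, -57/64], [-57/64, 15/8]]
first-kind symbols [ij,l] = (1/2)(d_i g_jl + d_j g_il - d_l g_ij): [uu,u] = E_u/2 = 25/16, [uu,v] = F_u - E_v/2 = 3/16, [uv,u] = E_v/2 = 3/4, [uv,v] = G_u/2 = 0, [vv,u] = F_v - G_u/2 = 5/8, [vv,v] = G_v/2 = 51/64
Gamma^u_ij = (G*[ij,u] - F*[ij,v])/(EG - F^2), Gamma^v_ij = (E*[ij,v] - F*[ij,u])/(EG - F^2)
Gamma_uuu = 4741/3261, Gamma_uuv = 868/1087, Gamma_uvv = -737/3261, Gamma_vuu = -1420/1087, Gamma_vuv = -912/1087, Gamma_vvv = 1280/1087
d^2u/dtau^2 = -(Gamma_uuu*(0)^2 + 2*Gamma_uuv*(0)*(-1/8) + Gamma_uvv*(-1/8)^2) = 737/208704
d^2v/dtau^2 = -(Gamma_vuu*(0)^2 + 2*Gamma_vuv*(0)*(-1/8) + Gamma_vvv*(-1/8)^2) = -20/1087


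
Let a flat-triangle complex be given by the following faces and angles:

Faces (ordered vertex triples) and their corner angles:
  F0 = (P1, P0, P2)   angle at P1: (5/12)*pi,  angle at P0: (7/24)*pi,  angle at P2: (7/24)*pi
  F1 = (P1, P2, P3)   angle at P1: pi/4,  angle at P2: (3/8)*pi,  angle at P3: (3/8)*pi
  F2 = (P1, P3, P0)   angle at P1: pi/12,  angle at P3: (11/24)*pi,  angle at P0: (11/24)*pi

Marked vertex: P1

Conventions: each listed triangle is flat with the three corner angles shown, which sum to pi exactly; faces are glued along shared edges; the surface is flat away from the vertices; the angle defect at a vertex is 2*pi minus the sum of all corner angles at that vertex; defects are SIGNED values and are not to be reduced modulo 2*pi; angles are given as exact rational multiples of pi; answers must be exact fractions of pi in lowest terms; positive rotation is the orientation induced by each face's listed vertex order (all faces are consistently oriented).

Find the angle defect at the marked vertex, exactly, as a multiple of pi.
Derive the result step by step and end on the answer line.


Sum of corner angles at P1: (3/4)*pi
defect = 2*pi - (3/4)*pi

Answer: defect(P1) = (5/4)*pi


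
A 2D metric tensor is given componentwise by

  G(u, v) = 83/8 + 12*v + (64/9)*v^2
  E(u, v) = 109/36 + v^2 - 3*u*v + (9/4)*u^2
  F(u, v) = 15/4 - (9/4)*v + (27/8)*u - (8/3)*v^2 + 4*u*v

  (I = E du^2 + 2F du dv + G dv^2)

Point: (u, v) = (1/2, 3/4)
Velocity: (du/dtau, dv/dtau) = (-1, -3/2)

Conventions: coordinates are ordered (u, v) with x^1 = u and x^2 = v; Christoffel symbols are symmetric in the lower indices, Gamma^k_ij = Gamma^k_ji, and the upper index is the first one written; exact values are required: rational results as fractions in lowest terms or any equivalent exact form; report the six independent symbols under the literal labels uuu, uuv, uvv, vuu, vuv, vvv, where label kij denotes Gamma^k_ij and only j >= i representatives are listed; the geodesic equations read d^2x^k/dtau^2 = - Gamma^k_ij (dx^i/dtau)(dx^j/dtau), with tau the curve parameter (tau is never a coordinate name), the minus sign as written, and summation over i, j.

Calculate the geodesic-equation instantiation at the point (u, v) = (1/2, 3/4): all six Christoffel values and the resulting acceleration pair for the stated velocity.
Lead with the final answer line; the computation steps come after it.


Answer: Gamma_uuu = -6885/16333, Gamma_uuv = 0, Gamma_uvv = -40851/16333, Gamma_vuu = 5559/16333, Gamma_vuv = 0, Gamma_vvv = 43418/48999; accelerations (d^2u/dtau^2, d^2v/dtau^2) = (395199/65332, -76245/32666)

E = 109/36, F = 15/4, G = 187/8 at the point
E_u = 0, E_v = 0, F_u = 51/8, F_v = -17/4, G_u = 0, G_v = 68/3
EG - F^2 = 16333/288;  g^inv = (288/16333) * [[187/8, -15/4], [-15/4, 109/36]]
first-kind symbols [ij,l] = (1/2)(d_i g_jl + d_j g_il - d_l g_ij): [uu,u] = E_u/2 = 0, [uu,v] = F_u - E_v/2 = 51/8, [uv,u] = E_v/2 = 0, [uv,v] = G_u/2 = 0, [vv,u] = F_v - G_u/2 = -17/4, [vv,v] = G_v/2 = 34/3
Gamma^u_ij = (G*[ij,u] - F*[ij,v])/(EG - F^2), Gamma^v_ij = (E*[ij,v] - F*[ij,u])/(EG - F^2)
Gamma_uuu = -6885/16333, Gamma_uuv = 0, Gamma_uvv = -40851/16333, Gamma_vuu = 5559/16333, Gamma_vuv = 0, Gamma_vvv = 43418/48999
d^2u/dtau^2 = -(Gamma_uuu*(-1)^2 + 2*Gamma_uuv*(-1)*(-3/2) + Gamma_uvv*(-3/2)^2) = 395199/65332
d^2v/dtau^2 = -(Gamma_vuu*(-1)^2 + 2*Gamma_vuv*(-1)*(-3/2) + Gamma_vvv*(-3/2)^2) = -76245/32666


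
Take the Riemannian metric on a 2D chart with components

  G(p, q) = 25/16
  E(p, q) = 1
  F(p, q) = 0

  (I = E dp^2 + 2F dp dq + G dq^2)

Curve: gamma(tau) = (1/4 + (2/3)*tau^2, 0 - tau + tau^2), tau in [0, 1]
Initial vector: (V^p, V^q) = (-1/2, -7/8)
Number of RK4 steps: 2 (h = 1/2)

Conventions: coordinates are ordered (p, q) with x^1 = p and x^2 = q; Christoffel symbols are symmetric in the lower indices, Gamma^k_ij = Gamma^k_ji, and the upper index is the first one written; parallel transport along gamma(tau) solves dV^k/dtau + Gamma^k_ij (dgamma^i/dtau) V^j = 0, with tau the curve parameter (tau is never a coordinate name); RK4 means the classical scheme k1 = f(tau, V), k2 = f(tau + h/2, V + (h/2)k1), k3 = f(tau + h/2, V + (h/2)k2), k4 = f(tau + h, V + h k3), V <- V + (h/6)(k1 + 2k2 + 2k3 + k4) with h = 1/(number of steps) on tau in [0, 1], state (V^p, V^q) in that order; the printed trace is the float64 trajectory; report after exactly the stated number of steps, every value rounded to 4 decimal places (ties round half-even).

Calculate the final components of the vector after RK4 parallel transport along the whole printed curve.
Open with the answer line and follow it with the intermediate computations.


Answer: V^p = -0.5000, V^q = -0.8750

gamma'(tau) = ((4/3)*tau, -1 + 2*tau); f(tau, V)^k = -Gamma^k_ij(gamma(tau)) gamma'^i(tau) V^j; h = 1/2; intermediate values shown to 6 dp
curve data and Christoffel symbols at the stage parameters:
  tau = 0.000000: gamma = (0.250000, 0.000000), gamma' = (0.000000, -1.000000); Gamma_ppp = 0.000000, Gamma_ppq = 0.000000, Gamma_pqq = 0.000000, Gamma_qpp = 0.000000, Gamma_qpq = 0.000000, Gamma_qqq = 0.000000
  tau = 0.250000: gamma = (0.291667, -0.187500), gamma' = (0.333333, -0.500000); Gamma_ppp = 0.000000, Gamma_ppq = 0.000000, Gamma_pqq = 0.000000, Gamma_qpp = 0.000000, Gamma_qpq = 0.000000, Gamma_qqq = 0.000000
  tau = 0.500000: gamma = (0.416667, -0.250000), gamma' = (0.666667, 0.000000); Gamma_ppp = 0.000000, Gamma_ppq = 0.000000, Gamma_pqq = 0.000000, Gamma_qpp = 0.000000, Gamma_qpq = 0.000000, Gamma_qqq = 0.000000
  tau = 0.750000: gamma = (0.625000, -0.187500), gamma' = (1.000000, 0.500000); Gamma_ppp = 0.000000, Gamma_ppq = 0.000000, Gamma_pqq = 0.000000, Gamma_qpp = 0.000000, Gamma_qpq = 0.000000, Gamma_qqq = 0.000000
  tau = 1.000000: gamma = (0.916667, 0.000000), gamma' = (1.333333, 1.000000); Gamma_ppp = 0.000000, Gamma_ppq = 0.000000, Gamma_pqq = 0.000000, Gamma_qpp = 0.000000, Gamma_qpq = 0.000000, Gamma_qqq = 0.000000
step 0: V^p = -0.5000, V^q = -0.8750
step 1: k1 = (0.000000, 0.000000), k2 = (0.000000, 0.000000), k3 = (0.000000, 0.000000), k4 = (0.000000, 0.000000); V <- V + (h/6)(k1 + 2k2 + 2k3 + k4): V^p = -0.5000, V^q = -0.8750
step 2: k1 = (0.000000, 0.000000), k2 = (0.000000, 0.000000), k3 = (0.000000, 0.000000), k4 = (0.000000, 0.000000); V <- V + (h/6)(k1 + 2k2 + 2k3 + k4): V^p = -0.5000, V^q = -0.8750


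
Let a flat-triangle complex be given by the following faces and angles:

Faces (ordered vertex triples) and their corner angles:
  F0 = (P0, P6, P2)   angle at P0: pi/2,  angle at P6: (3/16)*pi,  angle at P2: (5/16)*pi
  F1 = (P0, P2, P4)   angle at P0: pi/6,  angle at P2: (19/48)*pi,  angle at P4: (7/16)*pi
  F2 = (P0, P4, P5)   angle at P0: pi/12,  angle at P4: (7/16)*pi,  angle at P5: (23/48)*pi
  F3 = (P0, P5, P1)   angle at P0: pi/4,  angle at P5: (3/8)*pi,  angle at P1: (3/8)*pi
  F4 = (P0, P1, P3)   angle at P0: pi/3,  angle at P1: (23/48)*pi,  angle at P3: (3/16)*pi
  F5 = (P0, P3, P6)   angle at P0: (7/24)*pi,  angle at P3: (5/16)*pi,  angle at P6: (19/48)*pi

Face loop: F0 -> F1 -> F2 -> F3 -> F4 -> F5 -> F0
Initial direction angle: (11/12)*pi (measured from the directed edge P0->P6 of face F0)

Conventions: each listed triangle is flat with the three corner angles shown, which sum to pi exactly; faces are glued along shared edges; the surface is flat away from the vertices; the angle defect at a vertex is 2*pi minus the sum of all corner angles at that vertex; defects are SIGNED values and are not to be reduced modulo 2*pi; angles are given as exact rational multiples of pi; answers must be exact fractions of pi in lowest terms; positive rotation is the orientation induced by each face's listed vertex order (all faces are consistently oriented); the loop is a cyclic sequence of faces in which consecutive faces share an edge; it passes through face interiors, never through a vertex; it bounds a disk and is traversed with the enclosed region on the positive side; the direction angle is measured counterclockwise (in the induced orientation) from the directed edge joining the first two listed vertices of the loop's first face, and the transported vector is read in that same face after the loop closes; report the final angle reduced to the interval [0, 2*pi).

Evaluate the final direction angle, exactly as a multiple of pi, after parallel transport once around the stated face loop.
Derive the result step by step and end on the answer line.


enclosed vertex P0: corner angles sum to (13/8)*pi, defect = 2*pi - (13/8)*pi = (3/8)*pi
the final direction is the initial angle plus the enclosed defects, taken mod 2*pi in the induced orientation
final angle = (11/12)*pi + (3/8)*pi = (31/24)*pi (mod 2*pi)

Answer: final direction angle = (31/24)*pi


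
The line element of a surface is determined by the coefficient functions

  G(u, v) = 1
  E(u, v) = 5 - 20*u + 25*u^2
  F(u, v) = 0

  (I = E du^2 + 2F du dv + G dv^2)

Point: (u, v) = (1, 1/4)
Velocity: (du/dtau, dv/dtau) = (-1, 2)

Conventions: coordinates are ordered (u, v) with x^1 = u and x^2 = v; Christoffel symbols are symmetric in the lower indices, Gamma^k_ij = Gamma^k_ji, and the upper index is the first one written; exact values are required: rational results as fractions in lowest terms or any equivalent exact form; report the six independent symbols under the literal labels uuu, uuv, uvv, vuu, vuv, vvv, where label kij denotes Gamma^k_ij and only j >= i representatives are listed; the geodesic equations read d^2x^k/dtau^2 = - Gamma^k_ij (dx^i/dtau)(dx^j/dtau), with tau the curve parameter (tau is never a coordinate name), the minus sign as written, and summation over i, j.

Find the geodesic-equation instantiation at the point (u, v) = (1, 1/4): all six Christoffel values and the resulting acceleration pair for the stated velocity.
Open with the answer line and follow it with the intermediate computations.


Answer: Gamma_uuu = 3/2, Gamma_uuv = 0, Gamma_uvv = 0, Gamma_vuu = 0, Gamma_vuv = 0, Gamma_vvv = 0; accelerations (d^2u/dtau^2, d^2v/dtau^2) = (-3/2, 0)

E = 10, F = 0, G = 1 at the point
E_u = 30, E_v = 0, F_u = 0, F_v = 0, G_u = 0, G_v = 0
EG - F^2 = 10;  g^inv = (1/10) * [[1, 0], [0, 10]]
first-kind symbols [ij,l] = (1/2)(d_i g_jl + d_j g_il - d_l g_ij): [uu,u] = E_u/2 = 15, [uu,v] = F_u - E_v/2 = 0, [uv,u] = E_v/2 = 0, [uv,v] = G_u/2 = 0, [vv,u] = F_v - G_u/2 = 0, [vv,v] = G_v/2 = 0
Gamma^u_ij = (G*[ij,u] - F*[ij,v])/(EG - F^2), Gamma^v_ij = (E*[ij,v] - F*[ij,u])/(EG - F^2)
Gamma_uuu = 3/2, Gamma_uuv = 0, Gamma_uvv = 0, Gamma_vuu = 0, Gamma_vuv = 0, Gamma_vvv = 0
d^2u/dtau^2 = -(Gamma_uuu*(-1)^2 + 2*Gamma_uuv*(-1)*(2) + Gamma_uvv*(2)^2) = -3/2
d^2v/dtau^2 = -(Gamma_vuu*(-1)^2 + 2*Gamma_vuv*(-1)*(2) + Gamma_vvv*(2)^2) = 0


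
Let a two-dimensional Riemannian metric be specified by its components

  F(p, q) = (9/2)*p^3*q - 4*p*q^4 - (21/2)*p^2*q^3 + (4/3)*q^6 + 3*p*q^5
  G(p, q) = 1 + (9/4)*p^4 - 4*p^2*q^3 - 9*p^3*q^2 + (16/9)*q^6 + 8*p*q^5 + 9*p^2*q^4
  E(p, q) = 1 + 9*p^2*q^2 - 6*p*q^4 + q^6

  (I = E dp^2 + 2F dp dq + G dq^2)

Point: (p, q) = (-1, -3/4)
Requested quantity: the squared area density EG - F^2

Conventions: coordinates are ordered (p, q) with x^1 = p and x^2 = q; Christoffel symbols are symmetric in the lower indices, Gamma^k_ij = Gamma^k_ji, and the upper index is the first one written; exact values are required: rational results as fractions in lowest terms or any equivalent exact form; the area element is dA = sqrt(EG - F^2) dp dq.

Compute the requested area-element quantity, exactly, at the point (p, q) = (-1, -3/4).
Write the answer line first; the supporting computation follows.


Answer: EG - F^2 = 90937/4096

E = 33337/4096, F = 2565/256, G = 241/16; EG - F^2 = 90937/4096


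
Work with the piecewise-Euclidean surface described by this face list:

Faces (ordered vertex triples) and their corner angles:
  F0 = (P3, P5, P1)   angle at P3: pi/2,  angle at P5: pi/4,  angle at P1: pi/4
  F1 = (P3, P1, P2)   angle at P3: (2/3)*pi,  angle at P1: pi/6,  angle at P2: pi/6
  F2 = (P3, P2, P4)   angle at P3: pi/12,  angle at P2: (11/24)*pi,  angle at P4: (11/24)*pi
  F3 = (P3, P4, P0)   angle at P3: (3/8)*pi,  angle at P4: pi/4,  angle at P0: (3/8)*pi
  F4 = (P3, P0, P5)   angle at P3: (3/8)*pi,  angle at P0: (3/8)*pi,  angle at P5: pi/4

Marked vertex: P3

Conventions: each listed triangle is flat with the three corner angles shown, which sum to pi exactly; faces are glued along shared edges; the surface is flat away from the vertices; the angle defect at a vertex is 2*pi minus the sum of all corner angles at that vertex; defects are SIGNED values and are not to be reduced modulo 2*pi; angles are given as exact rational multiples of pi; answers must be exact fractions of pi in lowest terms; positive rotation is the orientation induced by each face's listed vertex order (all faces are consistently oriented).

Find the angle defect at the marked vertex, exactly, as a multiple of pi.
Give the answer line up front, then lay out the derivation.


Answer: defect(P3) = 0

Sum of corner angles at P3: 2*pi
defect = 2*pi - 2*pi


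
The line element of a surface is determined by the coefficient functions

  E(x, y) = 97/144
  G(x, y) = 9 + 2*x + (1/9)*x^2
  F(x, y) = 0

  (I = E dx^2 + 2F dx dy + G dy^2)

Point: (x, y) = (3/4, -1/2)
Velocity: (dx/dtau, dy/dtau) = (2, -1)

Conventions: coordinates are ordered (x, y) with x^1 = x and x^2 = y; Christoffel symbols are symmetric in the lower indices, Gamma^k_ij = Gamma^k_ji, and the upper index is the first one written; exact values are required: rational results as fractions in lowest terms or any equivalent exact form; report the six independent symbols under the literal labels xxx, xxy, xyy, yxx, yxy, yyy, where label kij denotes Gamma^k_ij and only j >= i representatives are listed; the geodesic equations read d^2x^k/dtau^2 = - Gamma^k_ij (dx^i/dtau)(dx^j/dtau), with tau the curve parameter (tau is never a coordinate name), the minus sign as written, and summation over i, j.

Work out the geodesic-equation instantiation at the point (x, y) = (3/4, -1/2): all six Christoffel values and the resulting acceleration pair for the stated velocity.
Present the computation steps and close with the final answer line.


E = 97/144, F = 0, G = 169/16 at the point
E_x = 0, E_y = 0, F_x = 0, F_y = 0, G_x = 13/6, G_y = 0
EG - F^2 = 16393/2304;  g^inv = (2304/16393) * [[169/16, 0], [0, 97/144]]
first-kind symbols [ij,l] = (1/2)(d_i g_jl + d_j g_il - d_l g_ij): [xx,x] = E_x/2 = 0, [xx,y] = F_x - E_y/2 = 0, [xy,x] = E_y/2 = 0, [xy,y] = G_x/2 = 13/12, [yy,x] = F_y - G_x/2 = -13/12, [yy,y] = G_y/2 = 0
Gamma^x_ij = (G*[ij,x] - F*[ij,y])/(EG - F^2), Gamma^y_ij = (E*[ij,y] - F*[ij,x])/(EG - F^2)
Gamma_xxx = 0, Gamma_xxy = 0, Gamma_xyy = -156/97, Gamma_yxx = 0, Gamma_yxy = 4/39, Gamma_yyy = 0
d^2x/dtau^2 = -(Gamma_xxx*(2)^2 + 2*Gamma_xxy*(2)*(-1) + Gamma_xyy*(-1)^2) = 156/97
d^2y/dtau^2 = -(Gamma_yxx*(2)^2 + 2*Gamma_yxy*(2)*(-1) + Gamma_yyy*(-1)^2) = 16/39

Answer: Gamma_xxx = 0, Gamma_xxy = 0, Gamma_xyy = -156/97, Gamma_yxx = 0, Gamma_yxy = 4/39, Gamma_yyy = 0; accelerations (d^2x/dtau^2, d^2y/dtau^2) = (156/97, 16/39)
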